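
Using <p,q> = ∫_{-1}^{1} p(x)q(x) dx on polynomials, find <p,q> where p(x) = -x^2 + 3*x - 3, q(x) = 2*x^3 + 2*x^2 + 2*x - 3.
<p,q> = 108/5

Expand the product: p(x)·q(x) = -2*x^5 + 4*x^4 - 2*x^3 + 3*x^2 - 15*x + 9.
∫_{-1}^{1} of each monomial x^k gives [2/(k+1) if k even, 0 if k odd]. Integrating term-by-term (or equivalently evaluating the antiderivative F(x) = -x^6/3 + 4*x^5/5 - x^4/2 + x^3 - 15*x^2/2 + 9*x at the endpoints):
  F(1) − F(−1) = 37/15 − (-287/15) = 108/5.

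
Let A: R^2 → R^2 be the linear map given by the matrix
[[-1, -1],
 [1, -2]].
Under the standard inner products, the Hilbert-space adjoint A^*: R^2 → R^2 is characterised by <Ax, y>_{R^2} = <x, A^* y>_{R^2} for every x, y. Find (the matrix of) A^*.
A^* = A^T =
[[-1, 1],
 [-1, -2]]

For real matrices with standard dot products, the defining identity <Ax, y> = <x, A^* y> gives (Ax)^T y = x^T (A^*) y, i.e. x^T A^T y = x^T (A^*) y. Since this holds for all x, y, we must have A^* = A^T. Therefore
A^* =
[[-1, 1],
 [-1, -2]].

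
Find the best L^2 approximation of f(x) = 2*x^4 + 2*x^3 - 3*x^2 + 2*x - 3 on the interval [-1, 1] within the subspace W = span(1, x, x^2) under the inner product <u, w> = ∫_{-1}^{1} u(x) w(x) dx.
g(x) = -9*x^2/7 + 16*x/5 - 111/35

The best approximation g ∈ W is the orthogonal projection of f onto W. Writing g = a_0 + a_1 x + a_2 x^2, the coefficients solve the normal equations G · a = b where
  G_{ij} = <φ_i, φ_j> and b_i = <f, φ_i>, with φ_0 = 1, φ_1 = x, φ_2 = x^2.
G =
  [2, 0, 2/3]
  [0, 2/3, 0]
  [2/3, 0, 2/5],
b = (-36/5, 32/15, -92/35).
Solving gives a_0 = -111/35, a_1 = 16/5, a_2 = -9/7, so
  g(x) = -9*x^2/7 + 16*x/5 - 111/35.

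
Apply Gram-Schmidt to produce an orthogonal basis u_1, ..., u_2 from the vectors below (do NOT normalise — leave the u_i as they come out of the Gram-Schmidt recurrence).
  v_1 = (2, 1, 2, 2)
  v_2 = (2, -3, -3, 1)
Orthogonal basis:
  u_1 = (2, 1, 2, 2)
  u_2 = (32/13, -36/13, -33/13, 19/13)

Apply the Gram-Schmidt recurrence
  u_1 = v_1
  u_i = v_i − Σ_{j<i} ((v_i · u_j) / (u_j · u_j)) · u_j.

Step by step this gives:
  u_1 = (2, 1, 2, 2)
  u_2 = (32/13, -36/13, -33/13, 19/13)

Orthogonality check:
  u_2 · u_1 = 0 (should be 0)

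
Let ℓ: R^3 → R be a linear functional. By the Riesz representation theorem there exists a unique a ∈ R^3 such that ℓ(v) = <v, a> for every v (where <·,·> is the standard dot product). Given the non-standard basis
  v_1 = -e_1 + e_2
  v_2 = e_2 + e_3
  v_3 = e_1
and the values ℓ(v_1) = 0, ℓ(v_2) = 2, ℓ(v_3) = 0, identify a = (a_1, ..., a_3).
a = (0, 0, 2)

Write a = (a_1, ..., a_3) in the standard basis. For each basis vector v_i, ℓ(v_i) = <v_i, a> is a linear equation in the a_j's. Collect the n equations into a matrix system V a = ℓ, where row i of V is v_i (expressed in the standard basis). Since V is invertible (lower-triangular with 1s on the diagonal, up to permutation), solve by back-substitution:
  V =
[[-1, 1, 0],
 [0, 1, 1],
 [1, 0, 0]]
  V a = (0, 2, 0)
Solving gives a = (0, 0, 2).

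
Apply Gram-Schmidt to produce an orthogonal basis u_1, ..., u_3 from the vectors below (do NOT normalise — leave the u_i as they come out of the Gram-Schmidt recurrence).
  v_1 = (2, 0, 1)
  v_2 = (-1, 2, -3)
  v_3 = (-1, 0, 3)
Orthogonal basis:
  u_1 = (2, 0, 1)
  u_2 = (1, 2, -2)
  u_3 = (-28/45, 14/9, 56/45)

Apply the Gram-Schmidt recurrence
  u_1 = v_1
  u_i = v_i − Σ_{j<i} ((v_i · u_j) / (u_j · u_j)) · u_j.

Step by step this gives:
  u_1 = (2, 0, 1)
  u_2 = (1, 2, -2)
  u_3 = (-28/45, 14/9, 56/45)

Orthogonality check:
  u_2 · u_1 = 0 (should be 0)
  u_3 · u_1 = 0 (should be 0)
  u_3 · u_2 = 0 (should be 0)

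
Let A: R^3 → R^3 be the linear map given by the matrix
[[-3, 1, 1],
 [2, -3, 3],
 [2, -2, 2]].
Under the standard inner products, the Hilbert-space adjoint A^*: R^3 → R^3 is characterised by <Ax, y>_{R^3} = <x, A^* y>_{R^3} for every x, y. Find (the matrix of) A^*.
A^* = A^T =
[[-3, 2, 2],
 [1, -3, -2],
 [1, 3, 2]]

For real matrices with standard dot products, the defining identity <Ax, y> = <x, A^* y> gives (Ax)^T y = x^T (A^*) y, i.e. x^T A^T y = x^T (A^*) y. Since this holds for all x, y, we must have A^* = A^T. Therefore
A^* =
[[-3, 2, 2],
 [1, -3, -2],
 [1, 3, 2]].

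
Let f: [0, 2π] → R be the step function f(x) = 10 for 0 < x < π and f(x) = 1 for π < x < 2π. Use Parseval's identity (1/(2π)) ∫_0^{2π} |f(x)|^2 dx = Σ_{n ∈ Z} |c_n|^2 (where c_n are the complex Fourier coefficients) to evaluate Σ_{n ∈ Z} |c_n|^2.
Σ |c_n|^2 = 101/2

Parseval equates the L^2 energy of f (normalised by 1/(2π)) with the ℓ^2 sum of its Fourier coefficients: (1/(2π)) ∫_0^{2π} |f|^2 = Σ |c_n|^2.
Compute the left side: (1/(2π)) [∫_0^π 10^2 dx + ∫_π^{2π} 1^2 dx] = (1/(2π)) · (100π + 1π) = (100 + 1)/2 = 101/2.
So Σ_{n ∈ Z} |c_n|^2 = 101/2.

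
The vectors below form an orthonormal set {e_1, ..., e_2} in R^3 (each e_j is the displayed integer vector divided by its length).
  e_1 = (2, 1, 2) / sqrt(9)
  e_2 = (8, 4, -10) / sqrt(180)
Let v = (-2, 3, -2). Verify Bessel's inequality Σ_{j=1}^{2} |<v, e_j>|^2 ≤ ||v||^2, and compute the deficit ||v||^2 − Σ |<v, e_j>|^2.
Σ |<v, e_j>|^2 = 21/5; ||v||^2 = 17; deficit = 64/5

Write each e_j = u_j / sqrt(<u_j, u_j>) where u_j is the displayed integer vector. Then <v, e_j> = <v, u_j> / sqrt(<u_j, u_j>), so |<v, e_j>|^2 = <v, u_j>^2 / <u_j, u_j>.
Coefficients: <v, e_1> = -5/sqrt(9), <v, e_2> = 16/sqrt(180).
Square and sum: Σ |<v, e_j>|^2 = 21/5.
Compute ||v||^2 = v·v = 17.
Deficit = 17 − 21/5 = 64/5 ≥ 0, confirming Bessel's inequality. (The deficit equals ||v − Σ <v,e_j> e_j||^2, the squared distance from v to span{e_j}.)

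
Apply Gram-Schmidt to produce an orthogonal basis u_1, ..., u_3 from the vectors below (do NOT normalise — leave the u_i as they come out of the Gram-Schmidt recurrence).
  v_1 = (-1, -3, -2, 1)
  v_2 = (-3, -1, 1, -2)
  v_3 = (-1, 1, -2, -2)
Orthogonal basis:
  u_1 = (-1, -3, -2, 1)
  u_2 = (-43/15, -3/5, 19/15, -32/15)
  u_3 = (-49/221, 257/221, -518/221, -314/221)

Apply the Gram-Schmidt recurrence
  u_1 = v_1
  u_i = v_i − Σ_{j<i} ((v_i · u_j) / (u_j · u_j)) · u_j.

Step by step this gives:
  u_1 = (-1, -3, -2, 1)
  u_2 = (-43/15, -3/5, 19/15, -32/15)
  u_3 = (-49/221, 257/221, -518/221, -314/221)

Orthogonality check:
  u_2 · u_1 = 0 (should be 0)
  u_3 · u_1 = 0 (should be 0)
  u_3 · u_2 = 0 (should be 0)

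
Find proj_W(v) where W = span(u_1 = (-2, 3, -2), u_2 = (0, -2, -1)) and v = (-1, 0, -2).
proj_W(v) = (-76/69, -2/69, -134/69)

Set up U = [u_1 | ... | u_2] ∈ R^(3×2). The projector onto W = col(U) is P = U (U^T U)^(-1) U^T.
Compute U^T U =
  [17, -4]
  [-4, 5],
and U^T v = (6, 2).
Solve U^T U · c = U^T v for the coefficients: c = (38/69, 58/69). The projection is proj_W(v) = U c.
Check: (v - proj_W(v)) · u_1 = 0  (should be 0).
Check: (v - proj_W(v)) · u_2 = 0  (should be 0).
Result: proj_W(v) = (-76/69, -2/69, -134/69).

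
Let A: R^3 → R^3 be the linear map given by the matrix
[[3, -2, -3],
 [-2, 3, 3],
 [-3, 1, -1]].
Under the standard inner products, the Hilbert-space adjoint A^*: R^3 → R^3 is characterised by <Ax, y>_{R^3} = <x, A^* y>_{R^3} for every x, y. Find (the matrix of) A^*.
A^* = A^T =
[[3, -2, -3],
 [-2, 3, 1],
 [-3, 3, -1]]

For real matrices with standard dot products, the defining identity <Ax, y> = <x, A^* y> gives (Ax)^T y = x^T (A^*) y, i.e. x^T A^T y = x^T (A^*) y. Since this holds for all x, y, we must have A^* = A^T. Therefore
A^* =
[[3, -2, -3],
 [-2, 3, 1],
 [-3, 3, -1]].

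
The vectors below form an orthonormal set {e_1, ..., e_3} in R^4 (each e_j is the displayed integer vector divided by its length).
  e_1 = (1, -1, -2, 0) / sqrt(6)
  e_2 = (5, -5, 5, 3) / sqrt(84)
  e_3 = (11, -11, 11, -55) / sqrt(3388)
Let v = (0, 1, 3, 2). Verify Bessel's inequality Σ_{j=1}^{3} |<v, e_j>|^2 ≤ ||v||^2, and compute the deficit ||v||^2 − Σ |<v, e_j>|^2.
Σ |<v, e_j>|^2 = 27/2; ||v||^2 = 14; deficit = 1/2

Write each e_j = u_j / sqrt(<u_j, u_j>) where u_j is the displayed integer vector. Then <v, e_j> = <v, u_j> / sqrt(<u_j, u_j>), so |<v, e_j>|^2 = <v, u_j>^2 / <u_j, u_j>.
Coefficients: <v, e_1> = -7/sqrt(6), <v, e_2> = 16/sqrt(84), <v, e_3> = -88/sqrt(3388).
Square and sum: Σ |<v, e_j>|^2 = 27/2.
Compute ||v||^2 = v·v = 14.
Deficit = 14 − 27/2 = 1/2 ≥ 0, confirming Bessel's inequality. (The deficit equals ||v − Σ <v,e_j> e_j||^2, the squared distance from v to span{e_j}.)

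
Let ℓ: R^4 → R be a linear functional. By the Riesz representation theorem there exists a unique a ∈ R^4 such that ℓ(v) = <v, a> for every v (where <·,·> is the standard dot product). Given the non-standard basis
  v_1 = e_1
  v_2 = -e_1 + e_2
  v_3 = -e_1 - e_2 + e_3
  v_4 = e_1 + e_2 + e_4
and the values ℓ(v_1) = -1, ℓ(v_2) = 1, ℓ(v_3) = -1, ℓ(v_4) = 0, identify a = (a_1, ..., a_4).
a = (-1, 0, -2, 1)

Write a = (a_1, ..., a_4) in the standard basis. For each basis vector v_i, ℓ(v_i) = <v_i, a> is a linear equation in the a_j's. Collect the n equations into a matrix system V a = ℓ, where row i of V is v_i (expressed in the standard basis). Since V is invertible (lower-triangular with 1s on the diagonal, up to permutation), solve by back-substitution:
  V =
[[1, 0, 0, 0],
 [-1, 1, 0, 0],
 [-1, -1, 1, 0],
 [1, 1, 0, 1]]
  V a = (-1, 1, -1, 0)
Solving gives a = (-1, 0, -2, 1).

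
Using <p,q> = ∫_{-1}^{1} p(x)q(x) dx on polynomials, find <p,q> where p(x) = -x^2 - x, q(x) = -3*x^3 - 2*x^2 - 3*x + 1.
<p,q> = 10/3

Expand the product: p(x)·q(x) = 3*x^5 + 5*x^4 + 5*x^3 + 2*x^2 - x.
∫_{-1}^{1} of each monomial x^k gives [2/(k+1) if k even, 0 if k odd]. Integrating term-by-term (or equivalently evaluating the antiderivative F(x) = x^6/2 + x^5 + 5*x^4/4 + 2*x^3/3 - x^2/2 at the endpoints):
  F(1) − F(−1) = 35/12 − (-5/12) = 10/3.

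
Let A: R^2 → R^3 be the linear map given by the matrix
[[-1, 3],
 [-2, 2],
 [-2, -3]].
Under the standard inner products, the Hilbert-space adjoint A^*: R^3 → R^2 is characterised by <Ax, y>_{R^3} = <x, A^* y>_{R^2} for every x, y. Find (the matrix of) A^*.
A^* = A^T =
[[-1, -2, -2],
 [3, 2, -3]]

For real matrices with standard dot products, the defining identity <Ax, y> = <x, A^* y> gives (Ax)^T y = x^T (A^*) y, i.e. x^T A^T y = x^T (A^*) y. Since this holds for all x, y, we must have A^* = A^T. Therefore
A^* =
[[-1, -2, -2],
 [3, 2, -3]].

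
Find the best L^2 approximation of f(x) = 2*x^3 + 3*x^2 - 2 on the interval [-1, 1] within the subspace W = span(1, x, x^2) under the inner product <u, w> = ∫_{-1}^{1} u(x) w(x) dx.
g(x) = 3*x^2 + 6*x/5 - 2

The best approximation g ∈ W is the orthogonal projection of f onto W. Writing g = a_0 + a_1 x + a_2 x^2, the coefficients solve the normal equations G · a = b where
  G_{ij} = <φ_i, φ_j> and b_i = <f, φ_i>, with φ_0 = 1, φ_1 = x, φ_2 = x^2.
G =
  [2, 0, 2/3]
  [0, 2/3, 0]
  [2/3, 0, 2/5],
b = (-2, 4/5, -2/15).
Solving gives a_0 = -2, a_1 = 6/5, a_2 = 3, so
  g(x) = 3*x^2 + 6*x/5 - 2.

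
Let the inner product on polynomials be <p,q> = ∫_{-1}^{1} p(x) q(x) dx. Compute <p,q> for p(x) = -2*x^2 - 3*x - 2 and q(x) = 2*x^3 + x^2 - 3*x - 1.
<p,q> = 34/5

Expand the product: p(x)·q(x) = -4*x^5 - 8*x^4 - x^3 + 9*x^2 + 9*x + 2.
∫_{-1}^{1} of each monomial x^k gives [2/(k+1) if k even, 0 if k odd]. Integrating term-by-term (or equivalently evaluating the antiderivative F(x) = -2*x^6/3 - 8*x^5/5 - x^4/4 + 3*x^3 + 9*x^2/2 + 2*x at the endpoints):
  F(1) − F(−1) = 419/60 − (11/60) = 34/5.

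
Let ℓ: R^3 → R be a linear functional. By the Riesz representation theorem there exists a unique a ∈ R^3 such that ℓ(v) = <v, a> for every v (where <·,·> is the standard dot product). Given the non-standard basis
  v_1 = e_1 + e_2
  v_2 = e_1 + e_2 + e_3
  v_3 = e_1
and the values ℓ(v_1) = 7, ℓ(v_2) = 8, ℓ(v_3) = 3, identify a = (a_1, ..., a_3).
a = (3, 4, 1)

Write a = (a_1, ..., a_3) in the standard basis. For each basis vector v_i, ℓ(v_i) = <v_i, a> is a linear equation in the a_j's. Collect the n equations into a matrix system V a = ℓ, where row i of V is v_i (expressed in the standard basis). Since V is invertible (lower-triangular with 1s on the diagonal, up to permutation), solve by back-substitution:
  V =
[[1, 1, 0],
 [1, 1, 1],
 [1, 0, 0]]
  V a = (7, 8, 3)
Solving gives a = (3, 4, 1).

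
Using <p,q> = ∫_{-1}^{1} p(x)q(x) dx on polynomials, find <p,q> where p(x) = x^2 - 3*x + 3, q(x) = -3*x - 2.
<p,q> = -22/3

Expand the product: p(x)·q(x) = -3*x^3 + 7*x^2 - 3*x - 6.
∫_{-1}^{1} of each monomial x^k gives [2/(k+1) if k even, 0 if k odd]. Integrating term-by-term (or equivalently evaluating the antiderivative F(x) = -3*x^4/4 + 7*x^3/3 - 3*x^2/2 - 6*x at the endpoints):
  F(1) − F(−1) = -71/12 − (17/12) = -22/3.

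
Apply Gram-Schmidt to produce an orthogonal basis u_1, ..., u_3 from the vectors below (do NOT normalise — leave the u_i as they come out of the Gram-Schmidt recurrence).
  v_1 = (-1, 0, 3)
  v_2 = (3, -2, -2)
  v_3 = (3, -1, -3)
Orthogonal basis:
  u_1 = (-1, 0, 3)
  u_2 = (21/10, -2, 7/10)
  u_3 = (30/89, 35/89, 10/89)

Apply the Gram-Schmidt recurrence
  u_1 = v_1
  u_i = v_i − Σ_{j<i} ((v_i · u_j) / (u_j · u_j)) · u_j.

Step by step this gives:
  u_1 = (-1, 0, 3)
  u_2 = (21/10, -2, 7/10)
  u_3 = (30/89, 35/89, 10/89)

Orthogonality check:
  u_2 · u_1 = 0 (should be 0)
  u_3 · u_1 = 0 (should be 0)
  u_3 · u_2 = 0 (should be 0)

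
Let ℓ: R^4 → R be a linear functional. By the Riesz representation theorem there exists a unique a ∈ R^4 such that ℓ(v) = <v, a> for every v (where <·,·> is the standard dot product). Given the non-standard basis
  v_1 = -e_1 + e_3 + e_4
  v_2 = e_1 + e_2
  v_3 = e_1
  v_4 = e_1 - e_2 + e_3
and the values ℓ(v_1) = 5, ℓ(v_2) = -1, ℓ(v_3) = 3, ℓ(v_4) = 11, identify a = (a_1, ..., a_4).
a = (3, -4, 4, 4)

Write a = (a_1, ..., a_4) in the standard basis. For each basis vector v_i, ℓ(v_i) = <v_i, a> is a linear equation in the a_j's. Collect the n equations into a matrix system V a = ℓ, where row i of V is v_i (expressed in the standard basis). Since V is invertible (lower-triangular with 1s on the diagonal, up to permutation), solve by back-substitution:
  V =
[[-1, 0, 1, 1],
 [1, 1, 0, 0],
 [1, 0, 0, 0],
 [1, -1, 1, 0]]
  V a = (5, -1, 3, 11)
Solving gives a = (3, -4, 4, 4).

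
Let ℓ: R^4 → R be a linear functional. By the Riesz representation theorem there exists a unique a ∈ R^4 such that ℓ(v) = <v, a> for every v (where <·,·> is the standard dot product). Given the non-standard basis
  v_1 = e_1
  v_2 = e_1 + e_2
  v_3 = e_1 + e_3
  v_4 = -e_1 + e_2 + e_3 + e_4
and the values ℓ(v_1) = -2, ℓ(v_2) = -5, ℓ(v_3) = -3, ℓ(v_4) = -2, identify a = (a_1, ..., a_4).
a = (-2, -3, -1, 0)

Write a = (a_1, ..., a_4) in the standard basis. For each basis vector v_i, ℓ(v_i) = <v_i, a> is a linear equation in the a_j's. Collect the n equations into a matrix system V a = ℓ, where row i of V is v_i (expressed in the standard basis). Since V is invertible (lower-triangular with 1s on the diagonal, up to permutation), solve by back-substitution:
  V =
[[1, 0, 0, 0],
 [1, 1, 0, 0],
 [1, 0, 1, 0],
 [-1, 1, 1, 1]]
  V a = (-2, -5, -3, -2)
Solving gives a = (-2, -3, -1, 0).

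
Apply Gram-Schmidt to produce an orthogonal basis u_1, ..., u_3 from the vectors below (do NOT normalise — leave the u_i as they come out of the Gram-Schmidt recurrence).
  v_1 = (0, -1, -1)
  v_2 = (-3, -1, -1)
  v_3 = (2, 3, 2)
Orthogonal basis:
  u_1 = (0, -1, -1)
  u_2 = (-3, 0, 0)
  u_3 = (0, 1/2, -1/2)

Apply the Gram-Schmidt recurrence
  u_1 = v_1
  u_i = v_i − Σ_{j<i} ((v_i · u_j) / (u_j · u_j)) · u_j.

Step by step this gives:
  u_1 = (0, -1, -1)
  u_2 = (-3, 0, 0)
  u_3 = (0, 1/2, -1/2)

Orthogonality check:
  u_2 · u_1 = 0 (should be 0)
  u_3 · u_1 = 0 (should be 0)
  u_3 · u_2 = 0 (should be 0)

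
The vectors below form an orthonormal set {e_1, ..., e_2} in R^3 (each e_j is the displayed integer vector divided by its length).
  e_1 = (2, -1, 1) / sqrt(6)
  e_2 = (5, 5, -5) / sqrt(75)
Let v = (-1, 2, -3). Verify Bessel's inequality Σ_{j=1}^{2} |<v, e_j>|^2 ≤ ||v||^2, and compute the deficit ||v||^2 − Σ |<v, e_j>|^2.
Σ |<v, e_j>|^2 = 27/2; ||v||^2 = 14; deficit = 1/2

Write each e_j = u_j / sqrt(<u_j, u_j>) where u_j is the displayed integer vector. Then <v, e_j> = <v, u_j> / sqrt(<u_j, u_j>), so |<v, e_j>|^2 = <v, u_j>^2 / <u_j, u_j>.
Coefficients: <v, e_1> = -7/sqrt(6), <v, e_2> = 20/sqrt(75).
Square and sum: Σ |<v, e_j>|^2 = 27/2.
Compute ||v||^2 = v·v = 14.
Deficit = 14 − 27/2 = 1/2 ≥ 0, confirming Bessel's inequality. (The deficit equals ||v − Σ <v,e_j> e_j||^2, the squared distance from v to span{e_j}.)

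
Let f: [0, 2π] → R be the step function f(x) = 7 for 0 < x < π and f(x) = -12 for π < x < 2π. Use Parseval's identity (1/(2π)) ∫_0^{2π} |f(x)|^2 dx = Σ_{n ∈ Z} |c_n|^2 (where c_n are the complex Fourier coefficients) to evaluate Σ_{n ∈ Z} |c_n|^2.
Σ |c_n|^2 = 193/2

Parseval equates the L^2 energy of f (normalised by 1/(2π)) with the ℓ^2 sum of its Fourier coefficients: (1/(2π)) ∫_0^{2π} |f|^2 = Σ |c_n|^2.
Compute the left side: (1/(2π)) [∫_0^π 7^2 dx + ∫_π^{2π} (-12)^2 dx] = (1/(2π)) · (49π + 144π) = (49 + 144)/2 = 193/2.
So Σ_{n ∈ Z} |c_n|^2 = 193/2.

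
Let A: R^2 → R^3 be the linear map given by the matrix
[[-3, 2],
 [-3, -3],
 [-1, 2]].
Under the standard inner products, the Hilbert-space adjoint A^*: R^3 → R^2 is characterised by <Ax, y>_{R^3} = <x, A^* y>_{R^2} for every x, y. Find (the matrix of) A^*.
A^* = A^T =
[[-3, -3, -1],
 [2, -3, 2]]

For real matrices with standard dot products, the defining identity <Ax, y> = <x, A^* y> gives (Ax)^T y = x^T (A^*) y, i.e. x^T A^T y = x^T (A^*) y. Since this holds for all x, y, we must have A^* = A^T. Therefore
A^* =
[[-3, -3, -1],
 [2, -3, 2]].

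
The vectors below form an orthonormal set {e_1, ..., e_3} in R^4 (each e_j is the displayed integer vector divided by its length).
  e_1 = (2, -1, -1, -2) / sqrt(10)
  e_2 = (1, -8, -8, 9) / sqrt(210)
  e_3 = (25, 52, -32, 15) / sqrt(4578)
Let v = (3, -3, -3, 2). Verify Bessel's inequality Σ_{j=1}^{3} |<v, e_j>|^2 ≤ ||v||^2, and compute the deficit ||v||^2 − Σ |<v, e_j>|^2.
Σ |<v, e_j>|^2 = 3217/109; ||v||^2 = 31; deficit = 162/109

Write each e_j = u_j / sqrt(<u_j, u_j>) where u_j is the displayed integer vector. Then <v, e_j> = <v, u_j> / sqrt(<u_j, u_j>), so |<v, e_j>|^2 = <v, u_j>^2 / <u_j, u_j>.
Coefficients: <v, e_1> = 8/sqrt(10), <v, e_2> = 69/sqrt(210), <v, e_3> = 45/sqrt(4578).
Square and sum: Σ |<v, e_j>|^2 = 3217/109.
Compute ||v||^2 = v·v = 31.
Deficit = 31 − 3217/109 = 162/109 ≥ 0, confirming Bessel's inequality. (The deficit equals ||v − Σ <v,e_j> e_j||^2, the squared distance from v to span{e_j}.)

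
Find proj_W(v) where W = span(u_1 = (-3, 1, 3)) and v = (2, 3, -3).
proj_W(v) = (36/19, -12/19, -36/19)

Set up U = [u_1 | ... | u_1] ∈ R^(3×1). The projector onto W = col(U) is P = U (U^T U)^(-1) U^T.
Compute U^T U =
  [19],
and U^T v = (-12).
Solve U^T U · c = U^T v for the coefficients: c = (-12/19). The projection is proj_W(v) = U c.
Check: (v - proj_W(v)) · u_1 = 0  (should be 0).
Result: proj_W(v) = (36/19, -12/19, -36/19).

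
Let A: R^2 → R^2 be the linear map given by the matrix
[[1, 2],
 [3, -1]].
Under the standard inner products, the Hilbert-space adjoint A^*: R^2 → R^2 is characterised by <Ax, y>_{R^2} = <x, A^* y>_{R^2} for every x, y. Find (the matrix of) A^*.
A^* = A^T =
[[1, 3],
 [2, -1]]

For real matrices with standard dot products, the defining identity <Ax, y> = <x, A^* y> gives (Ax)^T y = x^T (A^*) y, i.e. x^T A^T y = x^T (A^*) y. Since this holds for all x, y, we must have A^* = A^T. Therefore
A^* =
[[1, 3],
 [2, -1]].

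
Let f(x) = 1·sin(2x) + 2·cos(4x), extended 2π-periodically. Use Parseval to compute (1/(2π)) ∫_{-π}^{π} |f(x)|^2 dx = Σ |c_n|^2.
Σ |c_n|^2 = 5/2

Expand |f|^2 and use orthogonality of {sin(nx), cos(mx)} on [-π, π]:
  ∫_{-π}^{π} sin(nx)^2 dx = π, ∫ cos(mx)^2 dx = π, and cross terms integrate to 0.
So ∫_{-π}^{π} f(x)^2 dx = 1^2 · π + 2^2 · π = (1 + 4)π.
Divide by 2π: (1 + 4)/2 = 5/2.
By Parseval, this equals Σ |c_n|^2.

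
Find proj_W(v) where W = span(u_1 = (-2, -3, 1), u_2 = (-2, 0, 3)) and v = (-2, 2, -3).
proj_W(v) = (130/133, 90/133, -135/133)

Set up U = [u_1 | ... | u_2] ∈ R^(3×2). The projector onto W = col(U) is P = U (U^T U)^(-1) U^T.
Compute U^T U =
  [14, 7]
  [7, 13],
and U^T v = (-5, -5).
Solve U^T U · c = U^T v for the coefficients: c = (-30/133, -5/19). The projection is proj_W(v) = U c.
Check: (v - proj_W(v)) · u_1 = 0  (should be 0).
Check: (v - proj_W(v)) · u_2 = 0  (should be 0).
Result: proj_W(v) = (130/133, 90/133, -135/133).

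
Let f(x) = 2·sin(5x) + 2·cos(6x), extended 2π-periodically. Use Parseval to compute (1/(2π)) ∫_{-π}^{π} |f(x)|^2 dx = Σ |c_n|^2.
Σ |c_n|^2 = 4

Expand |f|^2 and use orthogonality of {sin(nx), cos(mx)} on [-π, π]:
  ∫_{-π}^{π} sin(nx)^2 dx = π, ∫ cos(mx)^2 dx = π, and cross terms integrate to 0.
So ∫_{-π}^{π} f(x)^2 dx = 2^2 · π + 2^2 · π = (4 + 4)π.
Divide by 2π: (4 + 4)/2 = 4.
By Parseval, this equals Σ |c_n|^2.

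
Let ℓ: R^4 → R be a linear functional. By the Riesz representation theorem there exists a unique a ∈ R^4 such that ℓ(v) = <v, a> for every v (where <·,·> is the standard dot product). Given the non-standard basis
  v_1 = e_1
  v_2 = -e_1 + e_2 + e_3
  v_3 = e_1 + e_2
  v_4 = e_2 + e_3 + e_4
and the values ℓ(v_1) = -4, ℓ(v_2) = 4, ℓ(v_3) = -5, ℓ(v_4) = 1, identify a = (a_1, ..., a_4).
a = (-4, -1, 1, 1)

Write a = (a_1, ..., a_4) in the standard basis. For each basis vector v_i, ℓ(v_i) = <v_i, a> is a linear equation in the a_j's. Collect the n equations into a matrix system V a = ℓ, where row i of V is v_i (expressed in the standard basis). Since V is invertible (lower-triangular with 1s on the diagonal, up to permutation), solve by back-substitution:
  V =
[[1, 0, 0, 0],
 [-1, 1, 1, 0],
 [1, 1, 0, 0],
 [0, 1, 1, 1]]
  V a = (-4, 4, -5, 1)
Solving gives a = (-4, -1, 1, 1).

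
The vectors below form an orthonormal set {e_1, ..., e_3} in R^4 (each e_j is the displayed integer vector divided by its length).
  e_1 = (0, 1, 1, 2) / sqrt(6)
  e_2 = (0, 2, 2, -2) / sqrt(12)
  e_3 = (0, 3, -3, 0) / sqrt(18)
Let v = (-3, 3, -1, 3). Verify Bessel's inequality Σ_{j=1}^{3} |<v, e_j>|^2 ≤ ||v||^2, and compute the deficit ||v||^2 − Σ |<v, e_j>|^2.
Σ |<v, e_j>|^2 = 19; ||v||^2 = 28; deficit = 9

Write each e_j = u_j / sqrt(<u_j, u_j>) where u_j is the displayed integer vector. Then <v, e_j> = <v, u_j> / sqrt(<u_j, u_j>), so |<v, e_j>|^2 = <v, u_j>^2 / <u_j, u_j>.
Coefficients: <v, e_1> = 8/sqrt(6), <v, e_2> = -2/sqrt(12), <v, e_3> = 12/sqrt(18).
Square and sum: Σ |<v, e_j>|^2 = 19.
Compute ||v||^2 = v·v = 28.
Deficit = 28 − 19 = 9 ≥ 0, confirming Bessel's inequality. (The deficit equals ||v − Σ <v,e_j> e_j||^2, the squared distance from v to span{e_j}.)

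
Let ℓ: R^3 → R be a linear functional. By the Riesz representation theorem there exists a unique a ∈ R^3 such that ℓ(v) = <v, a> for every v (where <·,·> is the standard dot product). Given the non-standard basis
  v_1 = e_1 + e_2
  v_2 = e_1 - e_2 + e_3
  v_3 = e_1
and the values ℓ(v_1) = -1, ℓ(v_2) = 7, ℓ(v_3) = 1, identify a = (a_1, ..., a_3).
a = (1, -2, 4)

Write a = (a_1, ..., a_3) in the standard basis. For each basis vector v_i, ℓ(v_i) = <v_i, a> is a linear equation in the a_j's. Collect the n equations into a matrix system V a = ℓ, where row i of V is v_i (expressed in the standard basis). Since V is invertible (lower-triangular with 1s on the diagonal, up to permutation), solve by back-substitution:
  V =
[[1, 1, 0],
 [1, -1, 1],
 [1, 0, 0]]
  V a = (-1, 7, 1)
Solving gives a = (1, -2, 4).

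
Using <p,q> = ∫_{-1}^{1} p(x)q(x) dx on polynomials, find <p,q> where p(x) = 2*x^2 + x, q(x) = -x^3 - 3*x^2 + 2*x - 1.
<p,q> = -14/5

Expand the product: p(x)·q(x) = -2*x^5 - 7*x^4 + x^3 - x.
∫_{-1}^{1} of each monomial x^k gives [2/(k+1) if k even, 0 if k odd]. Integrating term-by-term (or equivalently evaluating the antiderivative F(x) = -x^6/3 - 7*x^5/5 + x^4/4 - x^2/2 at the endpoints):
  F(1) − F(−1) = -119/60 − (49/60) = -14/5.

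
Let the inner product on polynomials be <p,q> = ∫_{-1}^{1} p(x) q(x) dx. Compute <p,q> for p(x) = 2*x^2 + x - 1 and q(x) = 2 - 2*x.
<p,q> = -8/3

Expand the product: p(x)·q(x) = -4*x^3 + 2*x^2 + 4*x - 2.
∫_{-1}^{1} of each monomial x^k gives [2/(k+1) if k even, 0 if k odd]. Integrating term-by-term (or equivalently evaluating the antiderivative F(x) = -x^4 + 2*x^3/3 + 2*x^2 - 2*x at the endpoints):
  F(1) − F(−1) = -1/3 − (7/3) = -8/3.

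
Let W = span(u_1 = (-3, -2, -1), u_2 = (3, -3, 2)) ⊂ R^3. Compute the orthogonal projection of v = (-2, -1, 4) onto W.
proj_W(v) = (-69/283, -496/283, 67/283)

Set up U = [u_1 | ... | u_2] ∈ R^(3×2). The projector onto W = col(U) is P = U (U^T U)^(-1) U^T.
Compute U^T U =
  [14, -5]
  [-5, 22],
and U^T v = (4, 5).
Solve U^T U · c = U^T v for the coefficients: c = (113/283, 90/283). The projection is proj_W(v) = U c.
Check: (v - proj_W(v)) · u_1 = 0  (should be 0).
Check: (v - proj_W(v)) · u_2 = 0  (should be 0).
Result: proj_W(v) = (-69/283, -496/283, 67/283).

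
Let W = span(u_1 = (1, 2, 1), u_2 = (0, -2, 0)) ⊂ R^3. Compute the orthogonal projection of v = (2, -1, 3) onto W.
proj_W(v) = (5/2, -1, 5/2)

Set up U = [u_1 | ... | u_2] ∈ R^(3×2). The projector onto W = col(U) is P = U (U^T U)^(-1) U^T.
Compute U^T U =
  [6, -4]
  [-4, 4],
and U^T v = (3, 2).
Solve U^T U · c = U^T v for the coefficients: c = (5/2, 3). The projection is proj_W(v) = U c.
Check: (v - proj_W(v)) · u_1 = 0  (should be 0).
Check: (v - proj_W(v)) · u_2 = 0  (should be 0).
Result: proj_W(v) = (5/2, -1, 5/2).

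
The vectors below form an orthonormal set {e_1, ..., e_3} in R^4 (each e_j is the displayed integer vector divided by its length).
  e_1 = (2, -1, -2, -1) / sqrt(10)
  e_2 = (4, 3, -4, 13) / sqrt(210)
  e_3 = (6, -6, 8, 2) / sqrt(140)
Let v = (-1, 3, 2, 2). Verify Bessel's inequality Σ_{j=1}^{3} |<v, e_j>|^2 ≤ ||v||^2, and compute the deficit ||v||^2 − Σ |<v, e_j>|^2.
Σ |<v, e_j>|^2 = 221/15; ||v||^2 = 18; deficit = 49/15

Write each e_j = u_j / sqrt(<u_j, u_j>) where u_j is the displayed integer vector. Then <v, e_j> = <v, u_j> / sqrt(<u_j, u_j>), so |<v, e_j>|^2 = <v, u_j>^2 / <u_j, u_j>.
Coefficients: <v, e_1> = -11/sqrt(10), <v, e_2> = 23/sqrt(210), <v, e_3> = -4/sqrt(140).
Square and sum: Σ |<v, e_j>|^2 = 221/15.
Compute ||v||^2 = v·v = 18.
Deficit = 18 − 221/15 = 49/15 ≥ 0, confirming Bessel's inequality. (The deficit equals ||v − Σ <v,e_j> e_j||^2, the squared distance from v to span{e_j}.)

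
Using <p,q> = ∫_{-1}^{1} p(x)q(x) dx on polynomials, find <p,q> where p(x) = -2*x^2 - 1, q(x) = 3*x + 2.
<p,q> = -20/3

Expand the product: p(x)·q(x) = -6*x^3 - 4*x^2 - 3*x - 2.
∫_{-1}^{1} of each monomial x^k gives [2/(k+1) if k even, 0 if k odd]. Integrating term-by-term (or equivalently evaluating the antiderivative F(x) = -3*x^4/2 - 4*x^3/3 - 3*x^2/2 - 2*x at the endpoints):
  F(1) − F(−1) = -19/3 − (1/3) = -20/3.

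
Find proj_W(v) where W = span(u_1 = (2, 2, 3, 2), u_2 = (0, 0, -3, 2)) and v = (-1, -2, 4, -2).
proj_W(v) = (-27/62, -27/62, 102/31, -95/31)

Set up U = [u_1 | ... | u_2] ∈ R^(4×2). The projector onto W = col(U) is P = U (U^T U)^(-1) U^T.
Compute U^T U =
  [21, -5]
  [-5, 13],
and U^T v = (2, -16).
Solve U^T U · c = U^T v for the coefficients: c = (-27/124, -163/124). The projection is proj_W(v) = U c.
Check: (v - proj_W(v)) · u_1 = 0  (should be 0).
Check: (v - proj_W(v)) · u_2 = 0  (should be 0).
Result: proj_W(v) = (-27/62, -27/62, 102/31, -95/31).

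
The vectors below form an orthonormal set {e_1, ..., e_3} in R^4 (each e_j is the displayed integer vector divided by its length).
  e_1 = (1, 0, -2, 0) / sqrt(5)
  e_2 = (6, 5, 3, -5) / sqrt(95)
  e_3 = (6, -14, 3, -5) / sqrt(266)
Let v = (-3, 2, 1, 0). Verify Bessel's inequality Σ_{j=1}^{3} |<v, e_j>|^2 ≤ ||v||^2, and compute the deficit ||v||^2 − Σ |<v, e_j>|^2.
Σ |<v, e_j>|^2 = 171/14; ||v||^2 = 14; deficit = 25/14

Write each e_j = u_j / sqrt(<u_j, u_j>) where u_j is the displayed integer vector. Then <v, e_j> = <v, u_j> / sqrt(<u_j, u_j>), so |<v, e_j>|^2 = <v, u_j>^2 / <u_j, u_j>.
Coefficients: <v, e_1> = -5/sqrt(5), <v, e_2> = -5/sqrt(95), <v, e_3> = -43/sqrt(266).
Square and sum: Σ |<v, e_j>|^2 = 171/14.
Compute ||v||^2 = v·v = 14.
Deficit = 14 − 171/14 = 25/14 ≥ 0, confirming Bessel's inequality. (The deficit equals ||v − Σ <v,e_j> e_j||^2, the squared distance from v to span{e_j}.)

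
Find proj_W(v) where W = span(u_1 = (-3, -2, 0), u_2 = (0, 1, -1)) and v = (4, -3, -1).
proj_W(v) = (24/11, -3/11, 19/11)

Set up U = [u_1 | ... | u_2] ∈ R^(3×2). The projector onto W = col(U) is P = U (U^T U)^(-1) U^T.
Compute U^T U =
  [13, -2]
  [-2, 2],
and U^T v = (-6, -2).
Solve U^T U · c = U^T v for the coefficients: c = (-8/11, -19/11). The projection is proj_W(v) = U c.
Check: (v - proj_W(v)) · u_1 = 0  (should be 0).
Check: (v - proj_W(v)) · u_2 = 0  (should be 0).
Result: proj_W(v) = (24/11, -3/11, 19/11).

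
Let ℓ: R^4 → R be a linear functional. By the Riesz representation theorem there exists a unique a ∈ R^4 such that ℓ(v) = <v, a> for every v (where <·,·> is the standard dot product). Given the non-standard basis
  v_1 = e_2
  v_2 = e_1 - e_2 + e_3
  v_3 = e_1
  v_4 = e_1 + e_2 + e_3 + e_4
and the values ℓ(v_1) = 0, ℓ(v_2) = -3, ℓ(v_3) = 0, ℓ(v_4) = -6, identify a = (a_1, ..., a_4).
a = (0, 0, -3, -3)

Write a = (a_1, ..., a_4) in the standard basis. For each basis vector v_i, ℓ(v_i) = <v_i, a> is a linear equation in the a_j's. Collect the n equations into a matrix system V a = ℓ, where row i of V is v_i (expressed in the standard basis). Since V is invertible (lower-triangular with 1s on the diagonal, up to permutation), solve by back-substitution:
  V =
[[0, 1, 0, 0],
 [1, -1, 1, 0],
 [1, 0, 0, 0],
 [1, 1, 1, 1]]
  V a = (0, -3, 0, -6)
Solving gives a = (0, 0, -3, -3).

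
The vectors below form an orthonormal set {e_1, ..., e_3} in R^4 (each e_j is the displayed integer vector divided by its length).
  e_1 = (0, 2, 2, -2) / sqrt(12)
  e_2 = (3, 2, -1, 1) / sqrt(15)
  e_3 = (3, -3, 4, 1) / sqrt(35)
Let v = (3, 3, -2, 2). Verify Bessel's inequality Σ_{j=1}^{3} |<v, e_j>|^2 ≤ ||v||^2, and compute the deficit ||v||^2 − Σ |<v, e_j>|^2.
Σ |<v, e_j>|^2 = 178/7; ||v||^2 = 26; deficit = 4/7

Write each e_j = u_j / sqrt(<u_j, u_j>) where u_j is the displayed integer vector. Then <v, e_j> = <v, u_j> / sqrt(<u_j, u_j>), so |<v, e_j>|^2 = <v, u_j>^2 / <u_j, u_j>.
Coefficients: <v, e_1> = -2/sqrt(12), <v, e_2> = 19/sqrt(15), <v, e_3> = -6/sqrt(35).
Square and sum: Σ |<v, e_j>|^2 = 178/7.
Compute ||v||^2 = v·v = 26.
Deficit = 26 − 178/7 = 4/7 ≥ 0, confirming Bessel's inequality. (The deficit equals ||v − Σ <v,e_j> e_j||^2, the squared distance from v to span{e_j}.)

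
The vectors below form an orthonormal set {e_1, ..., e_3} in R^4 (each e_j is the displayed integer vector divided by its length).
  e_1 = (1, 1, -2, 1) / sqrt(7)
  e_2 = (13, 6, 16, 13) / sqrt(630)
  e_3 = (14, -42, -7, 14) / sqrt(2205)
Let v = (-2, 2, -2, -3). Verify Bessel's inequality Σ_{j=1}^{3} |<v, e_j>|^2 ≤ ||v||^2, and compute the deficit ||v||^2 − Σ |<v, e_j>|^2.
Σ |<v, e_j>|^2 = 41/2; ||v||^2 = 21; deficit = 1/2

Write each e_j = u_j / sqrt(<u_j, u_j>) where u_j is the displayed integer vector. Then <v, e_j> = <v, u_j> / sqrt(<u_j, u_j>), so |<v, e_j>|^2 = <v, u_j>^2 / <u_j, u_j>.
Coefficients: <v, e_1> = 1/sqrt(7), <v, e_2> = -85/sqrt(630), <v, e_3> = -140/sqrt(2205).
Square and sum: Σ |<v, e_j>|^2 = 41/2.
Compute ||v||^2 = v·v = 21.
Deficit = 21 − 41/2 = 1/2 ≥ 0, confirming Bessel's inequality. (The deficit equals ||v − Σ <v,e_j> e_j||^2, the squared distance from v to span{e_j}.)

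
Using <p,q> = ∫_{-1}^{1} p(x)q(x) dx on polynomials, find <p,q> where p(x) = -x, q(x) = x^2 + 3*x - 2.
<p,q> = -2

Expand the product: p(x)·q(x) = -x^3 - 3*x^2 + 2*x.
∫_{-1}^{1} of each monomial x^k gives [2/(k+1) if k even, 0 if k odd]. Integrating term-by-term (or equivalently evaluating the antiderivative F(x) = -x^4/4 - x^3 + x^2 at the endpoints):
  F(1) − F(−1) = -1/4 − (7/4) = -2.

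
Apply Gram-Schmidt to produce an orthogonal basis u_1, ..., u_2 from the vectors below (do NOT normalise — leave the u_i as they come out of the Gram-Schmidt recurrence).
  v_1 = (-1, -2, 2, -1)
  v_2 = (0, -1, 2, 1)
Orthogonal basis:
  u_1 = (-1, -2, 2, -1)
  u_2 = (1/2, 0, 1, 3/2)

Apply the Gram-Schmidt recurrence
  u_1 = v_1
  u_i = v_i − Σ_{j<i} ((v_i · u_j) / (u_j · u_j)) · u_j.

Step by step this gives:
  u_1 = (-1, -2, 2, -1)
  u_2 = (1/2, 0, 1, 3/2)

Orthogonality check:
  u_2 · u_1 = 0 (should be 0)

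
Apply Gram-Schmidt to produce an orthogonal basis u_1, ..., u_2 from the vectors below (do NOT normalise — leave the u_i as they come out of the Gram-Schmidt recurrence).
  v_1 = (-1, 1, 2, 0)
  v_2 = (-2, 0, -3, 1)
Orthogonal basis:
  u_1 = (-1, 1, 2, 0)
  u_2 = (-8/3, 2/3, -5/3, 1)

Apply the Gram-Schmidt recurrence
  u_1 = v_1
  u_i = v_i − Σ_{j<i} ((v_i · u_j) / (u_j · u_j)) · u_j.

Step by step this gives:
  u_1 = (-1, 1, 2, 0)
  u_2 = (-8/3, 2/3, -5/3, 1)

Orthogonality check:
  u_2 · u_1 = 0 (should be 0)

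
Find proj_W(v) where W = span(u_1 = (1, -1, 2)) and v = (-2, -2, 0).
proj_W(v) = (0, 0, 0)

Set up U = [u_1 | ... | u_1] ∈ R^(3×1). The projector onto W = col(U) is P = U (U^T U)^(-1) U^T.
Compute U^T U =
  [6],
and U^T v = (0).
Solve U^T U · c = U^T v for the coefficients: c = (0). The projection is proj_W(v) = U c.
Check: (v - proj_W(v)) · u_1 = 0  (should be 0).
Result: proj_W(v) = (0, 0, 0).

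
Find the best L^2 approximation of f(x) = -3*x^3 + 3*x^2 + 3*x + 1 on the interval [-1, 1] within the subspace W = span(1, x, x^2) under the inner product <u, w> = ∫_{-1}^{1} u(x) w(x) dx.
g(x) = 3*x^2 + 6*x/5 + 1

The best approximation g ∈ W is the orthogonal projection of f onto W. Writing g = a_0 + a_1 x + a_2 x^2, the coefficients solve the normal equations G · a = b where
  G_{ij} = <φ_i, φ_j> and b_i = <f, φ_i>, with φ_0 = 1, φ_1 = x, φ_2 = x^2.
G =
  [2, 0, 2/3]
  [0, 2/3, 0]
  [2/3, 0, 2/5],
b = (4, 4/5, 28/15).
Solving gives a_0 = 1, a_1 = 6/5, a_2 = 3, so
  g(x) = 3*x^2 + 6*x/5 + 1.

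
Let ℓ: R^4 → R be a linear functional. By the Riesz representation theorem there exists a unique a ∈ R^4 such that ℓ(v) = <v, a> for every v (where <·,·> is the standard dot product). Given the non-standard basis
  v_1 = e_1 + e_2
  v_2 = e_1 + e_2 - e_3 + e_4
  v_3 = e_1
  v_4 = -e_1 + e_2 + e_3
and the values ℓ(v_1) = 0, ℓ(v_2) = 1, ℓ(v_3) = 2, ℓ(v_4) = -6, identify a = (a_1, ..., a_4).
a = (2, -2, -2, -1)

Write a = (a_1, ..., a_4) in the standard basis. For each basis vector v_i, ℓ(v_i) = <v_i, a> is a linear equation in the a_j's. Collect the n equations into a matrix system V a = ℓ, where row i of V is v_i (expressed in the standard basis). Since V is invertible (lower-triangular with 1s on the diagonal, up to permutation), solve by back-substitution:
  V =
[[1, 1, 0, 0],
 [1, 1, -1, 1],
 [1, 0, 0, 0],
 [-1, 1, 1, 0]]
  V a = (0, 1, 2, -6)
Solving gives a = (2, -2, -2, -1).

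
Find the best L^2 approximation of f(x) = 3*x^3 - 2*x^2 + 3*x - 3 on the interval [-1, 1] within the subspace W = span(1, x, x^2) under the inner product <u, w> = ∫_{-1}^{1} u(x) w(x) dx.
g(x) = -2*x^2 + 24*x/5 - 3

The best approximation g ∈ W is the orthogonal projection of f onto W. Writing g = a_0 + a_1 x + a_2 x^2, the coefficients solve the normal equations G · a = b where
  G_{ij} = <φ_i, φ_j> and b_i = <f, φ_i>, with φ_0 = 1, φ_1 = x, φ_2 = x^2.
G =
  [2, 0, 2/3]
  [0, 2/3, 0]
  [2/3, 0, 2/5],
b = (-22/3, 16/5, -14/5).
Solving gives a_0 = -3, a_1 = 24/5, a_2 = -2, so
  g(x) = -2*x^2 + 24*x/5 - 3.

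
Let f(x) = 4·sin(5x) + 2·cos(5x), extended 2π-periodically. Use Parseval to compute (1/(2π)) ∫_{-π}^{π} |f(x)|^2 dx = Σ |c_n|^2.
Σ |c_n|^2 = 10

Expand |f|^2 and use orthogonality of {sin(nx), cos(mx)} on [-π, π]:
  ∫_{-π}^{π} sin(nx)^2 dx = π, ∫ cos(mx)^2 dx = π, and cross terms integrate to 0.
So ∫_{-π}^{π} f(x)^2 dx = 4^2 · π + 2^2 · π = (16 + 4)π.
Divide by 2π: (16 + 4)/2 = 10.
By Parseval, this equals Σ |c_n|^2.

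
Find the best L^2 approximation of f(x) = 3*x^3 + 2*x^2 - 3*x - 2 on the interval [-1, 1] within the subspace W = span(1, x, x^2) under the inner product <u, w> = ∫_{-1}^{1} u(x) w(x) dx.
g(x) = 2*x^2 - 6*x/5 - 2

The best approximation g ∈ W is the orthogonal projection of f onto W. Writing g = a_0 + a_1 x + a_2 x^2, the coefficients solve the normal equations G · a = b where
  G_{ij} = <φ_i, φ_j> and b_i = <f, φ_i>, with φ_0 = 1, φ_1 = x, φ_2 = x^2.
G =
  [2, 0, 2/3]
  [0, 2/3, 0]
  [2/3, 0, 2/5],
b = (-8/3, -4/5, -8/15).
Solving gives a_0 = -2, a_1 = -6/5, a_2 = 2, so
  g(x) = 2*x^2 - 6*x/5 - 2.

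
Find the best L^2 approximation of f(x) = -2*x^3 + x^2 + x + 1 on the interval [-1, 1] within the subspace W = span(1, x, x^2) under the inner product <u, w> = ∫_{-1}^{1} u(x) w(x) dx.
g(x) = x^2 - x/5 + 1

The best approximation g ∈ W is the orthogonal projection of f onto W. Writing g = a_0 + a_1 x + a_2 x^2, the coefficients solve the normal equations G · a = b where
  G_{ij} = <φ_i, φ_j> and b_i = <f, φ_i>, with φ_0 = 1, φ_1 = x, φ_2 = x^2.
G =
  [2, 0, 2/3]
  [0, 2/3, 0]
  [2/3, 0, 2/5],
b = (8/3, -2/15, 16/15).
Solving gives a_0 = 1, a_1 = -1/5, a_2 = 1, so
  g(x) = x^2 - x/5 + 1.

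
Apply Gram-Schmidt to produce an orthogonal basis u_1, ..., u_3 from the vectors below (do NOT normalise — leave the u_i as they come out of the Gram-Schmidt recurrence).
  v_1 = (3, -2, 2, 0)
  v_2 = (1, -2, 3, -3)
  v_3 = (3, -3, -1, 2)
Orthogonal basis:
  u_1 = (3, -2, 2, 0)
  u_2 = (-22/17, -8/17, 25/17, -3)
  u_3 = (-31/111, -203/111, -313/222, -21/74)

Apply the Gram-Schmidt recurrence
  u_1 = v_1
  u_i = v_i − Σ_{j<i} ((v_i · u_j) / (u_j · u_j)) · u_j.

Step by step this gives:
  u_1 = (3, -2, 2, 0)
  u_2 = (-22/17, -8/17, 25/17, -3)
  u_3 = (-31/111, -203/111, -313/222, -21/74)

Orthogonality check:
  u_2 · u_1 = 0 (should be 0)
  u_3 · u_1 = 0 (should be 0)
  u_3 · u_2 = 0 (should be 0)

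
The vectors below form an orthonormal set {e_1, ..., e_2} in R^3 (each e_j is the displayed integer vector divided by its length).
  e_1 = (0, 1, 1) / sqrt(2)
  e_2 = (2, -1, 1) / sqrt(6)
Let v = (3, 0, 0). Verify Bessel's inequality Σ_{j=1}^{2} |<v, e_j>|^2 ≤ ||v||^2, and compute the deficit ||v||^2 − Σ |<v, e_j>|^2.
Σ |<v, e_j>|^2 = 6; ||v||^2 = 9; deficit = 3

Write each e_j = u_j / sqrt(<u_j, u_j>) where u_j is the displayed integer vector. Then <v, e_j> = <v, u_j> / sqrt(<u_j, u_j>), so |<v, e_j>|^2 = <v, u_j>^2 / <u_j, u_j>.
Coefficients: <v, e_1> = 0/sqrt(2), <v, e_2> = 6/sqrt(6).
Square and sum: Σ |<v, e_j>|^2 = 6.
Compute ||v||^2 = v·v = 9.
Deficit = 9 − 6 = 3 ≥ 0, confirming Bessel's inequality. (The deficit equals ||v − Σ <v,e_j> e_j||^2, the squared distance from v to span{e_j}.)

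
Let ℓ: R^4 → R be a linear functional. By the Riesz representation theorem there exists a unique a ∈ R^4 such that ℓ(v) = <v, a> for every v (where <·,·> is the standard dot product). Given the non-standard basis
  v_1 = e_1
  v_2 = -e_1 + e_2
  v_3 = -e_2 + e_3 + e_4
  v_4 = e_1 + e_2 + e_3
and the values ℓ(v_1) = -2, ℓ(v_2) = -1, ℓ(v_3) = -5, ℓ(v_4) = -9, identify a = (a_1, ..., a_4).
a = (-2, -3, -4, -4)

Write a = (a_1, ..., a_4) in the standard basis. For each basis vector v_i, ℓ(v_i) = <v_i, a> is a linear equation in the a_j's. Collect the n equations into a matrix system V a = ℓ, where row i of V is v_i (expressed in the standard basis). Since V is invertible (lower-triangular with 1s on the diagonal, up to permutation), solve by back-substitution:
  V =
[[1, 0, 0, 0],
 [-1, 1, 0, 0],
 [0, -1, 1, 1],
 [1, 1, 1, 0]]
  V a = (-2, -1, -5, -9)
Solving gives a = (-2, -3, -4, -4).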